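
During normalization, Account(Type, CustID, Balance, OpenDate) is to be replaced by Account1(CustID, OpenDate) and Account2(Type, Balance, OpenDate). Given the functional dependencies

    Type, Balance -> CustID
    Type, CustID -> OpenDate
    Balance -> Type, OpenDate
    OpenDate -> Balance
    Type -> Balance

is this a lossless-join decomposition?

Yes

Common attributes: Account1 ∩ Account2 = {OpenDate}.
Closure of {OpenDate}: OpenDate → Balance applies, adding Balance; Balance → Type, OpenDate applies, adding Type; Type, Balance → CustID applies, adding CustID. So (OpenDate)⁺ = {Type, CustID, Balance, OpenDate}.
This closure contains every attribute of Account1, so Account1 ∩ Account2 → Account1. The join is lossless.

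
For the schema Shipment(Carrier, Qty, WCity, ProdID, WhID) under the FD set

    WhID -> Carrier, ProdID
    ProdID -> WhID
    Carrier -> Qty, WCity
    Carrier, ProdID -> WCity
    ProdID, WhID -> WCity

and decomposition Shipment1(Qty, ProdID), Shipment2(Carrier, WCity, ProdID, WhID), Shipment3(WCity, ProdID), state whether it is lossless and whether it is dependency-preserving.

lossless but not dependency-preserving

Lossless test (chase): Rows 1 and 2 agree on ProdID; apply ProdID→WhID and equate their WhID entries. Rows 1 and 3 agree on ProdID; apply ProdID→WhID and equate their WhID entries. Rows 1 and 2 agree on ProdID, WhID; apply ProdID, WhID→WCity and equate their WCity entries. Rows 1 and 2 agree on WhID; apply WhID→Carrier, ProdID and equate their Carrier, ProdID entries. Rows 1 and 3 agree on WhID; apply WhID→Carrier, ProdID and equate their Carrier, ProdID entries. Rows 1 and 2 agree on Carrier; apply Carrier→Qty, WCity and equate their Qty, WCity entries. Rows 1 and 3 agree on Carrier; apply Carrier→Qty, WCity and equate their Qty, WCity entries. Row 1 is now all distinguished symbols — the join is lossless.
Dependency preservation: the restricted closure of {Carrier} across the fragments never reaches {Qty, WCity}, so Carrier → Qty, WCity cannot be enforced without a join — not preserved.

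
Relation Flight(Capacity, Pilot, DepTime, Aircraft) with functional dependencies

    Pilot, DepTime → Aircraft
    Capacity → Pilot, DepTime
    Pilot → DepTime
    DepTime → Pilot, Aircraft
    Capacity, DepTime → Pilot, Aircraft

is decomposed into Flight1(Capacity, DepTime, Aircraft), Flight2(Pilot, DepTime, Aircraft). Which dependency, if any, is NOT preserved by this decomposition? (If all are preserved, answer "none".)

none

Pilot, DepTime → Aircraft lies within Flight2.
Capacity → Pilot, DepTime: restricted closure across fragments reaches Pilot, DepTime.
Pilot → DepTime lies within Flight2.
DepTime → Pilot, Aircraft lies within Flight2.
Capacity, DepTime → Pilot, Aircraft: restricted closure across fragments reaches Pilot, Aircraft.
Every dependency is enforceable on the fragments, so the decomposition is dependency-preserving.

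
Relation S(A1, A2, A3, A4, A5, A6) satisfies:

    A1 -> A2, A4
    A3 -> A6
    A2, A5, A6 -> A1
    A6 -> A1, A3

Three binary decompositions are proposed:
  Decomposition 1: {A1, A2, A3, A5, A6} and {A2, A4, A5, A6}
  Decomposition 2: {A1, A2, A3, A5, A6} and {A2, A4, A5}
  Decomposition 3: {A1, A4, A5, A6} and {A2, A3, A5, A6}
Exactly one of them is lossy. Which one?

Decomposition 1: common = {A2, A5, A6}, closure = {A1, A2, A3, A4, A5, A6} → lossless.
Decomposition 2: common = {A2, A5}, closure = {A2, A5} → lossy.
Decomposition 3: common = {A5, A6}, closure = {A1, A2, A3, A4, A5, A6} → lossless.

Decomposition 2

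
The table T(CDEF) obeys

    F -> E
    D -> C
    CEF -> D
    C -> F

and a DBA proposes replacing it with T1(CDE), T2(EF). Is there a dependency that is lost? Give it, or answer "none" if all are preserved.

Check C → F: no single fragment contains all of {CF}, and the restricted closure of {C} across the fragments never reaches {F}.
F → E is preserved.
D → C is preserved.
CEF → D is preserved.

C -> F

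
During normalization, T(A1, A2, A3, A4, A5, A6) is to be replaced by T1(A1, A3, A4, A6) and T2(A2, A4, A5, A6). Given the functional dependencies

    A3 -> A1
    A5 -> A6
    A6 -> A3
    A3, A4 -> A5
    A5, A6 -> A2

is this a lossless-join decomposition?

Yes

Common attributes: T1 ∩ T2 = {A4, A6}.
Closure of {A4, A6}: A6 → A3 applies, adding A3; A3, A4 → A5 applies, adding A5; A5, A6 → A2 applies, adding A2; A3 → A1 applies, adding A1. So (A4, A6)⁺ = {A1, A2, A3, A4, A5, A6}.
This closure contains every attribute of T1, so T1 ∩ T2 → T1. The join is lossless.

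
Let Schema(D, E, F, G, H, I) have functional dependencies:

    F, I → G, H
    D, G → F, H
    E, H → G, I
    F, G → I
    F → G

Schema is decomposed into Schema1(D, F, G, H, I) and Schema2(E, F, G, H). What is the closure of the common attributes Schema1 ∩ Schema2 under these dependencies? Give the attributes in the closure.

F, G, H, I

Schema1 ∩ Schema2 = {F, G, H}.
F, G → I applies, adding I
Closure: {F, G, H, I}.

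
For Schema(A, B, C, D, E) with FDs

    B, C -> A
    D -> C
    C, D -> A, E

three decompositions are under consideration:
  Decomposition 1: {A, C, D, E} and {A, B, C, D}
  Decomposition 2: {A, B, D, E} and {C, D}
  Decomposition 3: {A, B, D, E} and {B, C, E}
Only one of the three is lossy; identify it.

Decomposition 1: common = {A, C, D}, closure = {A, C, D, E} → lossless.
Decomposition 2: common = {D}, closure = {A, C, D, E} → lossless.
Decomposition 3: common = {B, E}, closure = {B, E} → lossy.

Decomposition 3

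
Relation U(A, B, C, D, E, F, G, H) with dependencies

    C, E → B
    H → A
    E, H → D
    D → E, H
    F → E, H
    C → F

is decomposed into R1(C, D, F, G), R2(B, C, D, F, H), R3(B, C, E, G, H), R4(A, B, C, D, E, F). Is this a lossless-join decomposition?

Yes

Chase test. Columns are A, B, C, D, E, F, G, H; row i has aⱼ where attribute j ∈ Ri, else bᵢⱼ.
Initial tableau (one row per fragment):
  row 1: b11 b12 a3 a4 b15 a6 a7 b18
  row 2: b21 a2 a3 a4 b25 a6 b27 a8
  row 3: b31 a2 a3 b34 a5 b36 a7 a8
  row 4: a1 a2 a3 a4 a5 a6 b47 b48
Rows 2 and 3 agree on H; apply H→A and equate their A entries.
Rows 1 and 2 agree on D; apply D→E, H and equate their E, H entries.
Rows 1 and 4 agree on D; apply D→E, H and equate their E, H entries.
Rows 1 and 3 agree on C; apply C→F and equate their F entries.
Rows 1 and 2 agree on C, E; apply C, E→B and equate their B entries.
Rows 1 and 2 agree on H; apply H→A and equate their A entries.
Rows 1 and 4 agree on H; apply H→A and equate their A entries.
Rows 1 and 3 agree on E, H; apply E, H→D and equate their D entries.
Row 1 is now all distinguished symbols — the join is lossless.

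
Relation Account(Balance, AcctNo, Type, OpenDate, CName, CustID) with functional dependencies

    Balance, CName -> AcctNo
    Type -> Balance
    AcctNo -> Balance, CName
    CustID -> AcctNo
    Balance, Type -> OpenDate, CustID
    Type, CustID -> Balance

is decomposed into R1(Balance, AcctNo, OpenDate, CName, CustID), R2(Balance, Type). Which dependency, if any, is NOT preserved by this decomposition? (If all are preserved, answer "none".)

Check Balance, Type → OpenDate, CustID: no single fragment contains all of {Balance, Type, OpenDate, CustID}, and the restricted closure of {Balance, Type} across the fragments never reaches {OpenDate, CustID}.
Balance, CName → AcctNo is preserved.
Type → Balance is preserved.
AcctNo → Balance, CName is preserved.
CustID → AcctNo is preserved.
Type, CustID → Balance is preserved.

Balance, Type -> OpenDate, CustID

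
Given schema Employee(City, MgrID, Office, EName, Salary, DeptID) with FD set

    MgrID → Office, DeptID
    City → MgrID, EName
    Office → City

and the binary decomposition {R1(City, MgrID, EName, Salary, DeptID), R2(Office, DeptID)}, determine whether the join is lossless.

Common attributes: R1 ∩ R2 = {DeptID}.
No dependency enlarges {DeptID}, so (DeptID)⁺ = {DeptID}.
The closure contains neither all of R1 = {City, MgrID, EName, Salary, DeptID} nor all of R2 = {Office, DeptID}, so the common attributes are not a superkey of either fragment. The join is lossy.

No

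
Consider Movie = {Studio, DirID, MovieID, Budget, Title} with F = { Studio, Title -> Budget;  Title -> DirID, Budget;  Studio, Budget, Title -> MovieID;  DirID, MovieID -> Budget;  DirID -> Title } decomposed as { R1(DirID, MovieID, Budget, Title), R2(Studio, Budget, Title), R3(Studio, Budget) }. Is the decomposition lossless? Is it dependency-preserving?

lossy and not dependency-preserving

Lossless test (chase): Rows 1 and 2 agree on Title; apply Title→DirID, Budget and equate their DirID, Budget entries. No row becomes fully distinguished — the join is lossy.
Dependency preservation: the restricted closure of {Studio, Budget, Title} across the fragments never reaches {MovieID}, so Studio, Budget, Title → MovieID cannot be enforced without a join — not preserved.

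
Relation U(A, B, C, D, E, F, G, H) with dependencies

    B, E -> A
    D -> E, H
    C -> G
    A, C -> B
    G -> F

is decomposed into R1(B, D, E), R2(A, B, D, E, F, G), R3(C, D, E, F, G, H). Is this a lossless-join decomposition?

No

Chase test. Columns are A, B, C, D, E, F, G, H; row i has aⱼ where attribute j ∈ Ri, else bᵢⱼ.
Initial tableau (one row per fragment):
  row 1: b11 a2 b13 a4 a5 b16 b17 b18
  row 2: a1 a2 b23 a4 a5 a6 a7 b28
  row 3: b31 b32 a3 a4 a5 a6 a7 a8
Rows 1 and 2 agree on B, E; apply B, E→A and equate their A entries.
Rows 1 and 2 agree on D; apply D→E, H and equate their E, H entries.
Rows 1 and 3 agree on D; apply D→E, H and equate their E, H entries.
No row becomes fully distinguished — the join is lossy.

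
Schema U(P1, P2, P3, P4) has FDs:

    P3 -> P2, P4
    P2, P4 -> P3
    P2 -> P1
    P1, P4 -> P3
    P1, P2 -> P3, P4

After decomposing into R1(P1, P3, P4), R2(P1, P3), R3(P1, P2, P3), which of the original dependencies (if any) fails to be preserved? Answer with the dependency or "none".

P3 → P2, P4: restricted closure across fragments reaches P2, P4.
P2, P4 → P3: restricted closure across fragments reaches P3.
P2 → P1 lies within R3.
P1, P4 → P3 lies within R1.
P1, P2 → P3, P4: restricted closure across fragments reaches P3, P4.
Every dependency is enforceable on the fragments, so the decomposition is dependency-preserving.

none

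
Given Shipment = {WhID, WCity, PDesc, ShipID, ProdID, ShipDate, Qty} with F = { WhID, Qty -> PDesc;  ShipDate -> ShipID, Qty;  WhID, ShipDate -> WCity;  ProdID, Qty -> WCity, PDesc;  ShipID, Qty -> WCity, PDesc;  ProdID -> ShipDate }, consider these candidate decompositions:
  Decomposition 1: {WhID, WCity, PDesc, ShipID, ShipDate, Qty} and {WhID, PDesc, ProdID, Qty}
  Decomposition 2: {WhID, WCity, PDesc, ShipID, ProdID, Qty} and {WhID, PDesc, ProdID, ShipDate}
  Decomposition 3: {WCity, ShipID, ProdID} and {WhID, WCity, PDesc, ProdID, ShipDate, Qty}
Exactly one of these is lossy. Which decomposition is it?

Decomposition 1: common = {WhID, PDesc, Qty}, closure = {WhID, PDesc, Qty} → lossy.
Decomposition 2: common = {WhID, PDesc, ProdID}, closure = {WhID, WCity, PDesc, ShipID, ProdID, ShipDate, Qty} → lossless.
Decomposition 3: common = {WCity, ProdID}, closure = {WCity, PDesc, ShipID, ProdID, ShipDate, Qty} → lossless.

Decomposition 1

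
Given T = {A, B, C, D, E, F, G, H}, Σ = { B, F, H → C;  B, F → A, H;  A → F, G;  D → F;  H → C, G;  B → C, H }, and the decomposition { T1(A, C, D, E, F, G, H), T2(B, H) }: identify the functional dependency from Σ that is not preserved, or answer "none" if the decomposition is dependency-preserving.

B, F → A, H

Check B, F → A, H: no single fragment contains all of {A, B, F, H}, and the restricted closure of {B, F} across the fragments never reaches {A, H}.
B, F, H → C is preserved.
A → F, G is preserved.
D → F is preserved.
H → C, G is preserved.
B → C, H is preserved.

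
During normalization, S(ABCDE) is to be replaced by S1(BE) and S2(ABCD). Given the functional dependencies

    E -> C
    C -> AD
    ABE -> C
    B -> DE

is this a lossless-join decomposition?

Common attributes: S1 ∩ S2 = {B}.
Closure of {B}: B → DE applies, adding DE; E → C applies, adding C; C → AD applies, adding A. So (B)⁺ = {ABCDE}.
This closure contains every attribute of S1, so S1 ∩ S2 → S1. The join is lossless.

Yes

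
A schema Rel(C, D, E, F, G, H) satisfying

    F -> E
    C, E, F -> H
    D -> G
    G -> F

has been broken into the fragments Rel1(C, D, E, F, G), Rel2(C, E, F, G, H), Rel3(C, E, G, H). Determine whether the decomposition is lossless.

Yes

Chase test. Columns are C, D, E, F, G, H; row i has aⱼ where attribute j ∈ Reli, else bᵢⱼ.
Initial tableau (one row per fragment):
  row 1: a1 a2 a3 a4 a5 b16
  row 2: a1 b22 a3 a4 a5 a6
  row 3: a1 b32 a3 b34 a5 a6
Rows 1 and 2 agree on C, E, F; apply C, E, F→H and equate their H entries.
Rows 1 and 3 agree on G; apply G→F and equate their F entries.
Row 1 is now all distinguished symbols — the join is lossless.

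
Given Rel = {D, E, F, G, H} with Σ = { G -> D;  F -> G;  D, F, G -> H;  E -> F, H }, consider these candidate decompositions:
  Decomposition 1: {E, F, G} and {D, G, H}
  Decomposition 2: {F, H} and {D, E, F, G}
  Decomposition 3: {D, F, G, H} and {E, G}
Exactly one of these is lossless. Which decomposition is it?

Decomposition 2

Decomposition 1: common = {G}, closure = {D, G} → lossy.
Decomposition 2: common = {F}, closure = {D, F, G, H} → lossless.
Decomposition 3: common = {G}, closure = {D, G} → lossy.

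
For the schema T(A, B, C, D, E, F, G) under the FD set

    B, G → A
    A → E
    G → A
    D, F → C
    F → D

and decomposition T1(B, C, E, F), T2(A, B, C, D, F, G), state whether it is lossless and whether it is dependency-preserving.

lossy and not dependency-preserving

Lossless test: (B, C, F)⁺ = {B, C, D, F}, which is a superkey of neither fragment — lossy.
Dependency preservation: the restricted closure of {A} across the fragments never reaches {E}, so A → E cannot be enforced without a join — not preserved.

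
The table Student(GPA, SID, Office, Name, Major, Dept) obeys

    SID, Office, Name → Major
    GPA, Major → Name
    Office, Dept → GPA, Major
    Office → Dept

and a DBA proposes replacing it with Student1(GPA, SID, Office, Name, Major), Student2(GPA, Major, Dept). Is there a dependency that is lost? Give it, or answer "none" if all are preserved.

Check Office → Dept: no single fragment contains all of {Office, Dept}, and the restricted closure of {Office} across the fragments never reaches {Dept}.
SID, Office, Name → Major is preserved.
GPA, Major → Name is preserved.
Office, Dept → GPA, Major is preserved.

Office → Dept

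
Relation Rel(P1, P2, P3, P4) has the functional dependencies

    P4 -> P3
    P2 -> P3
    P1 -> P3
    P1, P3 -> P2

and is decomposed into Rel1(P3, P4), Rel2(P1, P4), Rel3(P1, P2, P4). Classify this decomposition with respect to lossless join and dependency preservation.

Lossless test (chase): Rows 1 and 2 agree on P4; apply P4→P3 and equate their P3 entries. Rows 1 and 3 agree on P4; apply P4→P3 and equate their P3 entries. Rows 2 and 3 agree on P1, P3; apply P1, P3→P2 and equate their P2 entries. Row 2 is now all distinguished symbols — the join is lossless.
Dependency preservation: the restricted closure of {P2} across the fragments never reaches {P3}, so P2 → P3 cannot be enforced without a join — not preserved.

lossless but not dependency-preserving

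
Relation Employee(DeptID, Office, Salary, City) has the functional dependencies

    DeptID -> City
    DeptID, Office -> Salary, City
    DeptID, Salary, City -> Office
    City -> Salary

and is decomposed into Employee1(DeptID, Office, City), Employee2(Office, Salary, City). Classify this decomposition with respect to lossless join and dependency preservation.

lossless and dependency-preserving

Lossless test: (Office, City)⁺ = {Office, Salary, City}, which contains all of one fragment — lossless.
Dependency preservation: DeptID, Office → Salary, City; DeptID, Salary, City → Office are not contained in any single fragment, but the restricted closure of each left-hand side across the fragments still reaches the right-hand side; the remaining FDs each lie inside some fragment. All dependencies are preserved.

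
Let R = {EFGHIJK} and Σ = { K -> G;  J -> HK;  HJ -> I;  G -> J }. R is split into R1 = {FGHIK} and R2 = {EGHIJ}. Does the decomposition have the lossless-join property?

Common attributes: R1 ∩ R2 = {GHI}.
Closure of {GHI}: G → J applies, adding J; J → HK applies, adding K. So (GHI)⁺ = {GHIJK}.
The closure contains neither all of R1 = {FGHIK} nor all of R2 = {EGHIJ}, so the common attributes are not a superkey of either fragment. The join is lossy.

No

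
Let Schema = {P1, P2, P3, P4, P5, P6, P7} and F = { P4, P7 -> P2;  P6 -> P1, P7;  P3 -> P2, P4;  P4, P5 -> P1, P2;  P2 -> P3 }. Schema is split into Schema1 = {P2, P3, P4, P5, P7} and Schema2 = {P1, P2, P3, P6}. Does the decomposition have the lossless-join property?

Common attributes: Schema1 ∩ Schema2 = {P2, P3}.
Closure of {P2, P3}: P3 → P2, P4 applies, adding P4. So (P2, P3)⁺ = {P2, P3, P4}.
The closure contains neither all of Schema1 = {P2, P3, P4, P5, P7} nor all of Schema2 = {P1, P2, P3, P6}, so the common attributes are not a superkey of either fragment. The join is lossy.

No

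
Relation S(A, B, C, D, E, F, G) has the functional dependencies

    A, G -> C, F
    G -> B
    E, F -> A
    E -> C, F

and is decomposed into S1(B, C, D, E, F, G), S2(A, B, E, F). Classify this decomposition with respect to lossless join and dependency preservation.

lossless but not dependency-preserving

Lossless test: (B, E, F)⁺ = {A, B, C, E, F}, which contains all of one fragment — lossless.
Dependency preservation: the restricted closure of {A, G} across the fragments never reaches {C, F}, so A, G → C, F cannot be enforced without a join — not preserved.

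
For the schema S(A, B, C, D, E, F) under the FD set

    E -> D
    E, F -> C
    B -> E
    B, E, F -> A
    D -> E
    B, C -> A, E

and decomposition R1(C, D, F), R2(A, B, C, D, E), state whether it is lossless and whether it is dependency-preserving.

Lossless test: (C, D)⁺ = {C, D, E}, which is a superkey of neither fragment — lossy.
Dependency preservation: E, F → C; B, E, F → A are not contained in any single fragment, but the restricted closure of each left-hand side across the fragments still reaches the right-hand side; the remaining FDs each lie inside some fragment. All dependencies are preserved.

lossy but dependency-preserving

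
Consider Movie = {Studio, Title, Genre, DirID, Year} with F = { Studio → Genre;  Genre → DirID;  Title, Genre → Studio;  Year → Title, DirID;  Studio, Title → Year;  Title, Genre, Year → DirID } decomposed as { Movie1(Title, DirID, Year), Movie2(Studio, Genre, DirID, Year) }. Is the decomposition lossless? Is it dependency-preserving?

Lossless test: (DirID, Year)⁺ = {Title, DirID, Year}, which contains all of one fragment — lossless.
Dependency preservation: the restricted closure of {Title, Genre} across the fragments never reaches {Studio}, so Title, Genre → Studio cannot be enforced without a join — not preserved.

lossless but not dependency-preserving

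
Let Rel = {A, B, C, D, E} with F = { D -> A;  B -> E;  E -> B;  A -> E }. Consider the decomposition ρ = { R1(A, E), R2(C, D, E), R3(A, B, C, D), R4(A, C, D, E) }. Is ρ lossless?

Chase test. Columns are A, B, C, D, E; row i has aⱼ where attribute j ∈ Ri, else bᵢⱼ.
Initial tableau (one row per fragment):
  row 1: a1 b12 b13 b14 a5
  row 2: b21 b22 a3 a4 a5
  row 3: a1 a2 a3 a4 b35
  row 4: a1 b42 a3 a4 a5
Rows 2 and 3 agree on D; apply D→A and equate their A entries.
Rows 1 and 2 agree on E; apply E→B and equate their B entries.
Rows 1 and 4 agree on E; apply E→B and equate their B entries.
Rows 1 and 3 agree on A; apply A→E and equate their E entries.
Rows 1 and 3 agree on E; apply E→B and equate their B entries.
Row 2 is now all distinguished symbols — the join is lossless.

Yes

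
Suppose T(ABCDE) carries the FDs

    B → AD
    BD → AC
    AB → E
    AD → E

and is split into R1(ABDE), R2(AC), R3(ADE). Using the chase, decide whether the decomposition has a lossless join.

Chase test. Columns are ABCDE; row i has aⱼ where attribute j ∈ Ri, else bᵢⱼ.
Initial tableau (one row per fragment):
  row 1: a1 a2 b13 a4 a5
  row 2: a1 b22 a3 b24 b25
  row 3: a1 b32 b33 a4 a5
No row becomes fully distinguished — the join is lossy.

No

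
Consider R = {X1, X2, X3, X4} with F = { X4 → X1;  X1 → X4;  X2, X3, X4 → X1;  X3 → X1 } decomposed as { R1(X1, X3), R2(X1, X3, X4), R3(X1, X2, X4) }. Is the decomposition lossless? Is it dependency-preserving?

Lossless test (chase): Rows 1 and 2 agree on X1; apply X1→X4 and equate their X4 entries. No row becomes fully distinguished — the join is lossy.
Dependency preservation: X2, X3, X4 → X1 is not contained in any single fragment, but the restricted closure of its left-hand side across the fragments still reaches the right-hand side; the remaining FDs each lie inside some fragment. All dependencies are preserved.

lossy but dependency-preserving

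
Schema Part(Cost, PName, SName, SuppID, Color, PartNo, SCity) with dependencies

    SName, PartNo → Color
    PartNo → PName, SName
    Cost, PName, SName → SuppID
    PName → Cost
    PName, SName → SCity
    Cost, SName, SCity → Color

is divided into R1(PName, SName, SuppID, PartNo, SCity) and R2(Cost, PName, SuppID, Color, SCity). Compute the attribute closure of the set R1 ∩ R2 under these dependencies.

Cost, PName, SuppID, SCity

R1 ∩ R2 = {PName, SuppID, SCity}.
PName → Cost applies, adding Cost
Closure: {Cost, PName, SuppID, SCity}.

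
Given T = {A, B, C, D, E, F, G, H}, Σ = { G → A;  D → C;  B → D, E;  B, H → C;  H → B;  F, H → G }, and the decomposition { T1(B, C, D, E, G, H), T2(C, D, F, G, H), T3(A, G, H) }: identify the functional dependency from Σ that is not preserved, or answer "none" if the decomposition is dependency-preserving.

none

G → A lies within T3.
D → C lies within T1.
B → D, E lies within T1.
B, H → C lies within T1.
H → B lies within T1.
F, H → G lies within T2.
Every dependency is enforceable on the fragments, so the decomposition is dependency-preserving.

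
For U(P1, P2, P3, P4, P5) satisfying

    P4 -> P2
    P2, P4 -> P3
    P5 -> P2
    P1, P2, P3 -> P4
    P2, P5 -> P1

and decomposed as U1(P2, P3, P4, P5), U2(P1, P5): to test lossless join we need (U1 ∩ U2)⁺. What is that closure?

P1, P2, P5

U1 ∩ U2 = {P5}.
P5 → P2 applies, adding P2
P2, P5 → P1 applies, adding P1
Closure: {P1, P2, P5}.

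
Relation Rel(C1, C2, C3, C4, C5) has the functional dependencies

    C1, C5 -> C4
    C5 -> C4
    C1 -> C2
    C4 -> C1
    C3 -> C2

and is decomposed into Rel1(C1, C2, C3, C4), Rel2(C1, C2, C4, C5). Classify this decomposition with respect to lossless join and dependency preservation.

lossy but dependency-preserving

Lossless test: (C1, C2, C4)⁺ = {C1, C2, C4}, which is a superkey of neither fragment — lossy.
Dependency preservation: every FD's attributes lie within a single fragment, so each can be enforced locally — preserved.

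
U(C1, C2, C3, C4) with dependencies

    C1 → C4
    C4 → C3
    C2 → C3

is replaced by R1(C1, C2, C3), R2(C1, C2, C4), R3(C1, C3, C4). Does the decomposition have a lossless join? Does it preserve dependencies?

Lossless test (chase): Rows 1 and 2 agree on C1; apply C1→C4 and equate their C4 entries. Rows 1 and 2 agree on C4; apply C4→C3 and equate their C3 entries. Row 1 is now all distinguished symbols — the join is lossless.
Dependency preservation: every FD's attributes lie within a single fragment, so each can be enforced locally — preserved.

lossless and dependency-preserving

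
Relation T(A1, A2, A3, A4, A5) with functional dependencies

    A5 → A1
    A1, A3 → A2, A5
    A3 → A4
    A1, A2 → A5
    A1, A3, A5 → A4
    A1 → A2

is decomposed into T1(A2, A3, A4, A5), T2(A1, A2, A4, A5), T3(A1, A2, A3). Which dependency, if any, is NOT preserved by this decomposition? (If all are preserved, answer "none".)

A5 → A1 lies within T2.
A1, A3 → A2, A5: restricted closure across fragments reaches A2, A5.
A3 → A4 lies within T1.
A1, A2 → A5 lies within T2.
A1, A3, A5 → A4: restricted closure across fragments reaches A4.
A1 → A2 lies within T2.
Every dependency is enforceable on the fragments, so the decomposition is dependency-preserving.

none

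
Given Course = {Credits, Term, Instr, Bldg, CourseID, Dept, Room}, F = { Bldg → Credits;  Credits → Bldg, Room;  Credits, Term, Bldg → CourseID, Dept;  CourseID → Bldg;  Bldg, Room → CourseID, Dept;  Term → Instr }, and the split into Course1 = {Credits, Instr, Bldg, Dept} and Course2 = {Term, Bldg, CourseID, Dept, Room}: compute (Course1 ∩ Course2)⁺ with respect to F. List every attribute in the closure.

Credits, Bldg, CourseID, Dept, Room

Course1 ∩ Course2 = {Bldg, Dept}.
Bldg → Credits applies, adding Credits
Credits → Bldg, Room applies, adding Room
Bldg, Room → CourseID, Dept applies, adding CourseID
Closure: {Credits, Bldg, CourseID, Dept, Room}.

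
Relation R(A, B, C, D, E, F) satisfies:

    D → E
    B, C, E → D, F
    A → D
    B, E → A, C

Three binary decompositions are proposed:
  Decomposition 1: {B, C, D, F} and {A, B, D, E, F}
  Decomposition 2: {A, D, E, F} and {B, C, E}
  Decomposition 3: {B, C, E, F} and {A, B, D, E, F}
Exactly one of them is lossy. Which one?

Decomposition 2

Decomposition 1: common = {B, D, F}, closure = {A, B, C, D, E, F} → lossless.
Decomposition 2: common = {E}, closure = {E} → lossy.
Decomposition 3: common = {B, E, F}, closure = {A, B, C, D, E, F} → lossless.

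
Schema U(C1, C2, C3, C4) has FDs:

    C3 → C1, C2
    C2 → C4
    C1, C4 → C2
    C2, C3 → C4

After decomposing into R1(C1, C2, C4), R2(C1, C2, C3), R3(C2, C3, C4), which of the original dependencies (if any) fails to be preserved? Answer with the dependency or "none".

C3 → C1, C2 lies within R2.
C2 → C4 lies within R1.
C1, C4 → C2 lies within R1.
C2, C3 → C4 lies within R3.
Every dependency is enforceable on the fragments, so the decomposition is dependency-preserving.

none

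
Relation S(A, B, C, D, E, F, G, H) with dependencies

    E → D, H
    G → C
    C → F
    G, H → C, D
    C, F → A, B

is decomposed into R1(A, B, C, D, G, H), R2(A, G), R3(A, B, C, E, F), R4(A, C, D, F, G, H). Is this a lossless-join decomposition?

No

Chase test. Columns are A, B, C, D, E, F, G, H; row i has aⱼ where attribute j ∈ Ri, else bᵢⱼ.
Initial tableau (one row per fragment):
  row 1: a1 a2 a3 a4 b15 b16 a7 a8
  row 2: a1 b22 b23 b24 b25 b26 a7 b28
  row 3: a1 a2 a3 b34 a5 a6 b37 b38
  row 4: a1 b42 a3 a4 b45 a6 a7 a8
Rows 1 and 2 agree on G; apply G→C and equate their C entries.
Rows 1 and 2 agree on C; apply C→F and equate their F entries.
Rows 1 and 3 agree on C; apply C→F and equate their F entries.
Rows 1 and 2 agree on C, F; apply C, F→A, B and equate their A, B entries.
Rows 1 and 4 agree on C, F; apply C, F→A, B and equate their A, B entries.
No row becomes fully distinguished — the join is lossy.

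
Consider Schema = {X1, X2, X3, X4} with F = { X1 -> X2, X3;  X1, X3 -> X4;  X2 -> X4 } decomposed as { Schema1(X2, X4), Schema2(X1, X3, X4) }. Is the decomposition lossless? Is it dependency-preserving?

Lossless test: (X4)⁺ = {X4}, which is a superkey of neither fragment — lossy.
Dependency preservation: the restricted closure of {X1} across the fragments never reaches {X2, X3}, so X1 → X2, X3 cannot be enforced without a join — not preserved.

lossy and not dependency-preserving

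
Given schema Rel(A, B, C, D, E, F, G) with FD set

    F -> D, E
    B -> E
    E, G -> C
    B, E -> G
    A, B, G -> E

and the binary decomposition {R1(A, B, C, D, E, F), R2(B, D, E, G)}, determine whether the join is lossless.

Yes

Common attributes: R1 ∩ R2 = {B, D, E}.
Closure of {B, D, E}: B, E → G applies, adding G; E, G → C applies, adding C. So (B, D, E)⁺ = {B, C, D, E, G}.
This closure contains every attribute of R2, so R1 ∩ R2 → R2. The join is lossless.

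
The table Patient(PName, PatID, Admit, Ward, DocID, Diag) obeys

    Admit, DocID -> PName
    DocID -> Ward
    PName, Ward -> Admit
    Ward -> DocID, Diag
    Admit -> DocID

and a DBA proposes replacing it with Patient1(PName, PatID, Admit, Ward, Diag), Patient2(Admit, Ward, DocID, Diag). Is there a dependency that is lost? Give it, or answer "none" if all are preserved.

none

Admit, DocID → PName: restricted closure across fragments reaches PName.
DocID → Ward lies within Patient2.
PName, Ward → Admit lies within Patient1.
Ward → DocID, Diag lies within Patient2.
Admit → DocID lies within Patient2.
Every dependency is enforceable on the fragments, so the decomposition is dependency-preserving.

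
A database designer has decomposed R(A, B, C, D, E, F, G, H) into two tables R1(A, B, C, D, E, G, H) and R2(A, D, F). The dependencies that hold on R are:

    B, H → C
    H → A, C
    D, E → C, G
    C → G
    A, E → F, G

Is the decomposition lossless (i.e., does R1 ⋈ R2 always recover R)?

No

Common attributes: R1 ∩ R2 = {A, D}.
No dependency enlarges {A, D}, so (A, D)⁺ = {A, D}.
The closure contains neither all of R1 = {A, B, C, D, E, G, H} nor all of R2 = {A, D, F}, so the common attributes are not a superkey of either fragment. The join is lossy.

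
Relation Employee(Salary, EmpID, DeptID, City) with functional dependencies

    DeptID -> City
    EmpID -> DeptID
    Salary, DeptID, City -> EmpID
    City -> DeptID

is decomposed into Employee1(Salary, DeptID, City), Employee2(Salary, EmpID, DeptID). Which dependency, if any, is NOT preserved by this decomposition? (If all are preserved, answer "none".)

none

DeptID → City lies within Employee1.
EmpID → DeptID lies within Employee2.
Salary, DeptID, City → EmpID: restricted closure across fragments reaches EmpID.
City → DeptID lies within Employee1.
Every dependency is enforceable on the fragments, so the decomposition is dependency-preserving.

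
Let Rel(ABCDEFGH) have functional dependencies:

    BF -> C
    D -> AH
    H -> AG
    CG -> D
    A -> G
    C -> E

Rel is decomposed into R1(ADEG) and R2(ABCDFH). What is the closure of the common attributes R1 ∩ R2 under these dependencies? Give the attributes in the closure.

R1 ∩ R2 = {AD}.
D → AH applies, adding H
H → AG applies, adding G
Closure: {ADGH}.

ADGH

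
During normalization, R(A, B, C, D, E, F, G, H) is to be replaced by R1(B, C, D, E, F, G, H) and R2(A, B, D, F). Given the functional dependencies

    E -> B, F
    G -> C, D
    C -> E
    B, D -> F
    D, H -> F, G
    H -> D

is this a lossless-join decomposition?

Common attributes: R1 ∩ R2 = {B, D, F}.
No dependency enlarges {B, D, F}, so (B, D, F)⁺ = {B, D, F}.
The closure contains neither all of R1 = {B, C, D, E, F, G, H} nor all of R2 = {A, B, D, F}, so the common attributes are not a superkey of either fragment. The join is lossy.

No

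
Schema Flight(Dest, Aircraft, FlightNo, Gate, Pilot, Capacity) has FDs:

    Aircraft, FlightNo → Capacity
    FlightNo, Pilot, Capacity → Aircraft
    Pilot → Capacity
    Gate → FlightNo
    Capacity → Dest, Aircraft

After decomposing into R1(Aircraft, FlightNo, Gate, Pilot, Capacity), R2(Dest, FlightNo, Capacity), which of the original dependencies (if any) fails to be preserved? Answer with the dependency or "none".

Aircraft, FlightNo → Capacity lies within R1.
FlightNo, Pilot, Capacity → Aircraft lies within R1.
Pilot → Capacity lies within R1.
Gate → FlightNo lies within R1.
Capacity → Dest, Aircraft: restricted closure across fragments reaches Dest, Aircraft.
Every dependency is enforceable on the fragments, so the decomposition is dependency-preserving.

none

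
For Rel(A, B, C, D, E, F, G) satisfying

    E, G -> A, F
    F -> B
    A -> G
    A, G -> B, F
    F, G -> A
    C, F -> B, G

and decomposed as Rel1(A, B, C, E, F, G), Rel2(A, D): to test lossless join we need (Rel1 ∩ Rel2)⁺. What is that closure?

Rel1 ∩ Rel2 = {A}.
A → G applies, adding G
A, G → B, F applies, adding B, F
Closure: {A, B, F, G}.

A, B, F, G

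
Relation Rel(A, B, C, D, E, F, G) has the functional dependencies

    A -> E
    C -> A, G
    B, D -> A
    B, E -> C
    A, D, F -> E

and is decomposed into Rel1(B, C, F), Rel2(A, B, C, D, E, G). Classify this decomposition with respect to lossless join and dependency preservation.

Lossless test: (B, C)⁺ = {A, B, C, E, G}, which is a superkey of neither fragment — lossy.
Dependency preservation: A, D, F → E is not contained in any single fragment, but the restricted closure of its left-hand side across the fragments still reaches the right-hand side; the remaining FDs each lie inside some fragment. All dependencies are preserved.

lossy but dependency-preserving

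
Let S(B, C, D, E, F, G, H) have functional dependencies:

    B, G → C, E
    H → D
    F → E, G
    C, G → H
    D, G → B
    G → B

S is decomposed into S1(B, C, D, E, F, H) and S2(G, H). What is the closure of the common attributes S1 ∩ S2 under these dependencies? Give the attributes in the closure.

D, H

S1 ∩ S2 = {H}.
H → D applies, adding D
Closure: {D, H}.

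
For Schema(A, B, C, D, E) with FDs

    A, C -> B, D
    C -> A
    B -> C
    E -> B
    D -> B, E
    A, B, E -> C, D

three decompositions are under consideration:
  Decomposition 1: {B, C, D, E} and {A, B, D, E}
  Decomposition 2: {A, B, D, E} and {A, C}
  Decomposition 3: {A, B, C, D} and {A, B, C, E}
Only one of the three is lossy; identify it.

Decomposition 2

Decomposition 1: common = {B, D, E}, closure = {A, B, C, D, E} → lossless.
Decomposition 2: common = {A}, closure = {A} → lossy.
Decomposition 3: common = {A, B, C}, closure = {A, B, C, D, E} → lossless.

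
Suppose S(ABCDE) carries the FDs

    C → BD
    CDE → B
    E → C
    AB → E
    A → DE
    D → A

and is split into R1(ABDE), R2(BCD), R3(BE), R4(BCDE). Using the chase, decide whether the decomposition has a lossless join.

Yes

Chase test. Columns are ABCDE; row i has aⱼ where attribute j ∈ Ri, else bᵢⱼ.
Initial tableau (one row per fragment):
  row 1: a1 a2 b13 a4 a5
  row 2: b21 a2 a3 a4 b25
  row 3: b31 a2 b33 b34 a5
  row 4: b41 a2 a3 a4 a5
Rows 1 and 3 agree on E; apply E→C and equate their C entries.
Rows 1 and 4 agree on E; apply E→C and equate their C entries.
Rows 1 and 2 agree on D; apply D→A and equate their A entries.
Rows 1 and 4 agree on D; apply D→A and equate their A entries.
Rows 1 and 3 agree on C; apply C→BD and equate their BD entries.
Rows 1 and 2 agree on AB; apply AB→E and equate their E entries.
Rows 1 and 3 agree on D; apply D→A and equate their A entries.
Row 1 is now all distinguished symbols — the join is lossless.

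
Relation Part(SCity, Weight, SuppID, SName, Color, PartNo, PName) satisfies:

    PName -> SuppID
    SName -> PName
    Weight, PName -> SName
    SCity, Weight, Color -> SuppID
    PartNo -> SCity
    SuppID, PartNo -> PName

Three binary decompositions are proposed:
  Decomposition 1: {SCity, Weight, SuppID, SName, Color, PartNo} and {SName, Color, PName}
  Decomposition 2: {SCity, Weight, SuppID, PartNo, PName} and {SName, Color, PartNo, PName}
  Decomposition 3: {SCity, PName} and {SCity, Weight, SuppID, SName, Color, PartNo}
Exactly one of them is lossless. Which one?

Decomposition 1

Decomposition 1: common = {SName, Color}, closure = {SuppID, SName, Color, PName} → lossless.
Decomposition 2: common = {PartNo, PName}, closure = {SCity, SuppID, PartNo, PName} → lossy.
Decomposition 3: common = {SCity}, closure = {SCity} → lossy.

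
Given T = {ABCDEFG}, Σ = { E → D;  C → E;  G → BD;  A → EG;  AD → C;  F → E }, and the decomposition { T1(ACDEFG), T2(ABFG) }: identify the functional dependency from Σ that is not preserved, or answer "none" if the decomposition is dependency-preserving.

E → D lies within T1.
C → E lies within T1.
G → BD: restricted closure across fragments reaches BD.
A → EG lies within T1.
AD → C lies within T1.
F → E lies within T1.
Every dependency is enforceable on the fragments, so the decomposition is dependency-preserving.

none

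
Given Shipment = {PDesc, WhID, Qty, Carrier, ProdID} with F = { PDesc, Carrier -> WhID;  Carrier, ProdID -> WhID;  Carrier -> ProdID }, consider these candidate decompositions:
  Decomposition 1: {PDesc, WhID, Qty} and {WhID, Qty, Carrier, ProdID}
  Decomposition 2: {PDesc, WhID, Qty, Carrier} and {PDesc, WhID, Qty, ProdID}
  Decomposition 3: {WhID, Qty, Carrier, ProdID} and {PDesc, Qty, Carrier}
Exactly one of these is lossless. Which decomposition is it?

Decomposition 1: common = {WhID, Qty}, closure = {WhID, Qty} → lossy.
Decomposition 2: common = {PDesc, WhID, Qty}, closure = {PDesc, WhID, Qty} → lossy.
Decomposition 3: common = {Qty, Carrier}, closure = {WhID, Qty, Carrier, ProdID} → lossless.

Decomposition 3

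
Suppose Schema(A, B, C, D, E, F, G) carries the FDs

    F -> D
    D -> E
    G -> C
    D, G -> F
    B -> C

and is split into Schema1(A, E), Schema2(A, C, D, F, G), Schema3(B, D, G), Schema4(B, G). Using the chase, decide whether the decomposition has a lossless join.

Chase test. Columns are A, B, C, D, E, F, G; row i has aⱼ where attribute j ∈ Schemai, else bᵢⱼ.
Initial tableau (one row per fragment):
  row 1: a1 b12 b13 b14 a5 b16 b17
  row 2: a1 b22 a3 a4 b25 a6 a7
  row 3: b31 a2 b33 a4 b35 b36 a7
  row 4: b41 a2 b43 b44 b45 b46 a7
Rows 2 and 3 agree on D; apply D→E and equate their E entries.
Rows 2 and 3 agree on G; apply G→C and equate their C entries.
Rows 2 and 4 agree on G; apply G→C and equate their C entries.
Rows 2 and 3 agree on D, G; apply D, G→F and equate their F entries.
No row becomes fully distinguished — the join is lossy.

No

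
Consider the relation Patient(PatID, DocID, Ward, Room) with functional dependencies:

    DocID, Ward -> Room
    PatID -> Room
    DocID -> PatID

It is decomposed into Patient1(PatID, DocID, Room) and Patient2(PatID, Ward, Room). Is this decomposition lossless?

No

Common attributes: Patient1 ∩ Patient2 = {PatID, Room}.
No dependency enlarges {PatID, Room}, so (PatID, Room)⁺ = {PatID, Room}.
The closure contains neither all of Patient1 = {PatID, DocID, Room} nor all of Patient2 = {PatID, Ward, Room}, so the common attributes are not a superkey of either fragment. The join is lossy.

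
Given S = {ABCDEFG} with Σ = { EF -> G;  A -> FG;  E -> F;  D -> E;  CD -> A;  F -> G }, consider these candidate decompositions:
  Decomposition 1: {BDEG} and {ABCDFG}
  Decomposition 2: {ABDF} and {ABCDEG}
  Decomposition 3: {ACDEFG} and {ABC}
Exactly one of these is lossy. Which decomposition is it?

Decomposition 3

Decomposition 1: common = {BDG}, closure = {BDEFG} → lossless.
Decomposition 2: common = {ABD}, closure = {ABDEFG} → lossless.
Decomposition 3: common = {AC}, closure = {ACFG} → lossy.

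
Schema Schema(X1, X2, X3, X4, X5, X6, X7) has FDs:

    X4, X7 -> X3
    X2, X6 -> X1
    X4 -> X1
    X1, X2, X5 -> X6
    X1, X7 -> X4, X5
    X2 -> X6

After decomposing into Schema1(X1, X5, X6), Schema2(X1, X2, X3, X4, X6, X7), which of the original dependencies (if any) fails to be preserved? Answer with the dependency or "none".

X1, X7 -> X4, X5

Check X1, X7 → X4, X5: no single fragment contains all of {X1, X4, X5, X7}, and the restricted closure of {X1, X7} across the fragments never reaches {X4, X5}.
X4, X7 → X3 is preserved.
X2, X6 → X1 is preserved.
X4 → X1 is preserved.
X1, X2, X5 → X6 is preserved.
X2 → X6 is preserved.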